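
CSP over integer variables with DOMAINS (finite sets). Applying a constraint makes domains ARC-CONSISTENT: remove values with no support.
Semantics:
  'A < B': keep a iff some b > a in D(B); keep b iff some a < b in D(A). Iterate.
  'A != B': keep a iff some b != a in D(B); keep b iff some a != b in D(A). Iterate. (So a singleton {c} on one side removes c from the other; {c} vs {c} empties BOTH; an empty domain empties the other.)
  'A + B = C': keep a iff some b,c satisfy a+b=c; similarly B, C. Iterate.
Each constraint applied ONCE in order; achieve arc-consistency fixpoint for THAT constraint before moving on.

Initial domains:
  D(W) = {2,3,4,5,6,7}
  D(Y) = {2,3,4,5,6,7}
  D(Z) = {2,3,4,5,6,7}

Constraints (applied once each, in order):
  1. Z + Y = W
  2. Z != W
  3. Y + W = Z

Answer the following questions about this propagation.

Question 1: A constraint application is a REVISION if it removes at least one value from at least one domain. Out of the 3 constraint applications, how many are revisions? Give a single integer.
Constraint 1 (Z + Y = W) on D(Z)={2,3,4,5,6,7} D(Y)={2,3,4,5,6,7} D(W)={2,3,4,5,6,7}: Z {2,3,4,5,6,7}->{2,3,4,5}; Y {2,3,4,5,6,7}->{2,3,4,5}; W {2,3,4,5,6,7}->{4,5,6,7} => REVISION
Constraint 2 (Z != W) on D(Z)={2,3,4,5} D(W)={4,5,6,7}: no change => not a revision
Constraint 3 (Y + W = Z) on D(Y)={2,3,4,5} D(W)={4,5,6,7} D(Z)={2,3,4,5}: Y {2,3,4,5}->{}; W {4,5,6,7}->{}; Z {2,3,4,5}->{} => REVISION
Total revisions = 2

Answer: 2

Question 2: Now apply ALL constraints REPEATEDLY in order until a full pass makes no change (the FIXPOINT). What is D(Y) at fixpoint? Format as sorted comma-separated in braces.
Answer: {}

Derivation:
pass 0 (initial): D(Y)={2,3,4,5,6,7}
pass 1: W {2,3,4,5,6,7}->{}; Y {2,3,4,5,6,7}->{}; Z {2,3,4,5,6,7}->{}
pass 2: no change
Fixpoint after 2 passes: D(Y) = {}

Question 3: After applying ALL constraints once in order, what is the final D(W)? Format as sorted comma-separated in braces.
Constraint 1 (Z + Y = W) on D(Z)={2,3,4,5,6,7} D(Y)={2,3,4,5,6,7} D(W)={2,3,4,5,6,7}: Z {2,3,4,5,6,7}->{2,3,4,5}; Y {2,3,4,5,6,7}->{2,3,4,5}; W {2,3,4,5,6,7}->{4,5,6,7}
Constraint 2 (Z != W) on D(Z)={2,3,4,5} D(W)={4,5,6,7}: no change
Constraint 3 (Y + W = Z) on D(Y)={2,3,4,5} D(W)={4,5,6,7} D(Z)={2,3,4,5}: Y {2,3,4,5}->{}; W {4,5,6,7}->{}; Z {2,3,4,5}->{}
So after all 3 constraints: D(W) = {}

Answer: {}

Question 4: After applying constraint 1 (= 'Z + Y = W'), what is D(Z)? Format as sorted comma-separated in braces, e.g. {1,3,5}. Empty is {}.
Constraint 1 (Z + Y = W) on D(Z)={2,3,4,5,6,7} D(Y)={2,3,4,5,6,7} D(W)={2,3,4,5,6,7}: Z {2,3,4,5,6,7}->{2,3,4,5}; Y {2,3,4,5,6,7}->{2,3,4,5}; W {2,3,4,5,6,7}->{4,5,6,7}
So after constraint 1: D(Z) = {2,3,4,5}

Answer: {2,3,4,5}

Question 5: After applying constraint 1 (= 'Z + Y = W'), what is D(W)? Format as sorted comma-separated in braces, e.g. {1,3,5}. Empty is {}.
Answer: {4,5,6,7}

Derivation:
Constraint 1 (Z + Y = W) on D(Z)={2,3,4,5,6,7} D(Y)={2,3,4,5,6,7} D(W)={2,3,4,5,6,7}: Z {2,3,4,5,6,7}->{2,3,4,5}; Y {2,3,4,5,6,7}->{2,3,4,5}; W {2,3,4,5,6,7}->{4,5,6,7}
So after constraint 1: D(W) = {4,5,6,7}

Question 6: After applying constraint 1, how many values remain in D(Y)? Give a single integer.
Answer: 4

Derivation:
Constraint 1 (Z + Y = W) on D(Z)={2,3,4,5,6,7} D(Y)={2,3,4,5,6,7} D(W)={2,3,4,5,6,7}: Z {2,3,4,5,6,7}->{2,3,4,5}; Y {2,3,4,5,6,7}->{2,3,4,5}; W {2,3,4,5,6,7}->{4,5,6,7}
So after constraint 1: D(Y)={2,3,4,5}, size = 4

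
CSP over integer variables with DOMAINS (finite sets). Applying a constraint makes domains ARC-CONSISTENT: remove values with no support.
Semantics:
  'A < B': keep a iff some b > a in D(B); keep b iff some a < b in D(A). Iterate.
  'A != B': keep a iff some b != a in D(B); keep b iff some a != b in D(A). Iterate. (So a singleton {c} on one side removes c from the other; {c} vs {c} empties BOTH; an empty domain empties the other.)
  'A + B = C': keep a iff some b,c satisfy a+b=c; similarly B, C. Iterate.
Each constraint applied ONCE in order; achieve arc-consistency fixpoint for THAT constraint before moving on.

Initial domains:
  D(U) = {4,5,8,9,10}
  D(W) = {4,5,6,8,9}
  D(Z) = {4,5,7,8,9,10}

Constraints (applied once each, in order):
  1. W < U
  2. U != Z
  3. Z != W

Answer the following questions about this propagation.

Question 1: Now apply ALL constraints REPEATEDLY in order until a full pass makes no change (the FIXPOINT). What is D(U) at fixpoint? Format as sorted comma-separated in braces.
Answer: {5,8,9,10}

Derivation:
pass 0 (initial): D(U)={4,5,8,9,10}
pass 1: U {4,5,8,9,10}->{5,8,9,10}
pass 2: no change
Fixpoint after 2 passes: D(U) = {5,8,9,10}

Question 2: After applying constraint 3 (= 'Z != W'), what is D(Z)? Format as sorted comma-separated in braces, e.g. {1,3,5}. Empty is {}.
Constraint 1 (W < U) on D(W)={4,5,6,8,9} D(U)={4,5,8,9,10}: U {4,5,8,9,10}->{5,8,9,10}
Constraint 2 (U != Z) on D(U)={5,8,9,10} D(Z)={4,5,7,8,9,10}: no change
Constraint 3 (Z != W) on D(Z)={4,5,7,8,9,10} D(W)={4,5,6,8,9}: no change
So after constraint 3: D(Z) = {4,5,7,8,9,10}

Answer: {4,5,7,8,9,10}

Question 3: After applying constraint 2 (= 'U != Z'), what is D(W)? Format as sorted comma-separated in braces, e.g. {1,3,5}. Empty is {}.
Answer: {4,5,6,8,9}

Derivation:
Constraint 1 (W < U) on D(W)={4,5,6,8,9} D(U)={4,5,8,9,10}: U {4,5,8,9,10}->{5,8,9,10}
Constraint 2 (U != Z) on D(U)={5,8,9,10} D(Z)={4,5,7,8,9,10}: no change
So after constraint 2: D(W) = {4,5,6,8,9}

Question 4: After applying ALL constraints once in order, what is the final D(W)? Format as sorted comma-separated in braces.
Answer: {4,5,6,8,9}

Derivation:
Constraint 1 (W < U) on D(W)={4,5,6,8,9} D(U)={4,5,8,9,10}: U {4,5,8,9,10}->{5,8,9,10}
Constraint 2 (U != Z) on D(U)={5,8,9,10} D(Z)={4,5,7,8,9,10}: no change
Constraint 3 (Z != W) on D(Z)={4,5,7,8,9,10} D(W)={4,5,6,8,9}: no change
So after all 3 constraints: D(W) = {4,5,6,8,9}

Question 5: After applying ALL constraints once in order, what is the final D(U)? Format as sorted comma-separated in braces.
Answer: {5,8,9,10}

Derivation:
Constraint 1 (W < U) on D(W)={4,5,6,8,9} D(U)={4,5,8,9,10}: U {4,5,8,9,10}->{5,8,9,10}
Constraint 2 (U != Z) on D(U)={5,8,9,10} D(Z)={4,5,7,8,9,10}: no change
Constraint 3 (Z != W) on D(Z)={4,5,7,8,9,10} D(W)={4,5,6,8,9}: no change
So after all 3 constraints: D(U) = {5,8,9,10}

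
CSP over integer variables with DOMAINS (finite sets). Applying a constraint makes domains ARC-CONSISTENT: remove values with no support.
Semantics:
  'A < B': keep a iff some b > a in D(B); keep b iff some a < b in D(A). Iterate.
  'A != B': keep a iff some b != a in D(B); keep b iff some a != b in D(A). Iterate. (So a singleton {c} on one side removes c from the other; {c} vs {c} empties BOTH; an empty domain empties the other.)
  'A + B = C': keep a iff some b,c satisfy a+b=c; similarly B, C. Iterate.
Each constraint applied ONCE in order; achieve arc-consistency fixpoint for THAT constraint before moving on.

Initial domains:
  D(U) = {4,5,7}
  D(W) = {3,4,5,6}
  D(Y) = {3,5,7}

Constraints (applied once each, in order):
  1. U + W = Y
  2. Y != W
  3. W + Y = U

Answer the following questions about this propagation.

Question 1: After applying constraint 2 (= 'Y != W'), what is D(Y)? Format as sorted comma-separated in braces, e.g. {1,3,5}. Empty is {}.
Constraint 1 (U + W = Y) on D(U)={4,5,7} D(W)={3,4,5,6} D(Y)={3,5,7}: U {4,5,7}->{4}; W {3,4,5,6}->{3}; Y {3,5,7}->{7}
Constraint 2 (Y != W) on D(Y)={7} D(W)={3}: no change
So after constraint 2: D(Y) = {7}

Answer: {7}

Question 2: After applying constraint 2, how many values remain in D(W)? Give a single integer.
Answer: 1

Derivation:
Constraint 1 (U + W = Y) on D(U)={4,5,7} D(W)={3,4,5,6} D(Y)={3,5,7}: U {4,5,7}->{4}; W {3,4,5,6}->{3}; Y {3,5,7}->{7}
Constraint 2 (Y != W) on D(Y)={7} D(W)={3}: no change
So after constraint 2: D(W)={3}, size = 1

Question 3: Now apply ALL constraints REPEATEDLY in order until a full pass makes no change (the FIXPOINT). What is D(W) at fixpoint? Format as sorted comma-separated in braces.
pass 0 (initial): D(W)={3,4,5,6}
pass 1: U {4,5,7}->{}; W {3,4,5,6}->{}; Y {3,5,7}->{}
pass 2: no change
Fixpoint after 2 passes: D(W) = {}

Answer: {}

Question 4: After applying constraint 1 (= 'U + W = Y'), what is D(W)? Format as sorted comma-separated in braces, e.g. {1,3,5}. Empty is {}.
Answer: {3}

Derivation:
Constraint 1 (U + W = Y) on D(U)={4,5,7} D(W)={3,4,5,6} D(Y)={3,5,7}: U {4,5,7}->{4}; W {3,4,5,6}->{3}; Y {3,5,7}->{7}
So after constraint 1: D(W) = {3}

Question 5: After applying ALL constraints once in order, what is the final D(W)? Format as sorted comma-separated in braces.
Constraint 1 (U + W = Y) on D(U)={4,5,7} D(W)={3,4,5,6} D(Y)={3,5,7}: U {4,5,7}->{4}; W {3,4,5,6}->{3}; Y {3,5,7}->{7}
Constraint 2 (Y != W) on D(Y)={7} D(W)={3}: no change
Constraint 3 (W + Y = U) on D(W)={3} D(Y)={7} D(U)={4}: W {3}->{}; Y {7}->{}; U {4}->{}
So after all 3 constraints: D(W) = {}

Answer: {}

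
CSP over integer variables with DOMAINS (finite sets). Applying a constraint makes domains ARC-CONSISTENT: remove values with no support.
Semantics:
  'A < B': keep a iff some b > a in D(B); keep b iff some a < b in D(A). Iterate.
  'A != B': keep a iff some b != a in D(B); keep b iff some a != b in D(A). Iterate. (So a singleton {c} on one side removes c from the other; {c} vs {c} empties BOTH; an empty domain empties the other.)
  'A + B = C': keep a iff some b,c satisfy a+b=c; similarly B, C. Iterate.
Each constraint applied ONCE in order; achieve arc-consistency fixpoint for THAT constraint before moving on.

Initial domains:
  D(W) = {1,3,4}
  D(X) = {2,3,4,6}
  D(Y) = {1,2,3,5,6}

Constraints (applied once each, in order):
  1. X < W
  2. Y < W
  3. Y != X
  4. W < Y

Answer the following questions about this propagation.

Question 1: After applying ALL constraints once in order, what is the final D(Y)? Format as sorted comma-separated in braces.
Constraint 1 (X < W) on D(X)={2,3,4,6} D(W)={1,3,4}: X {2,3,4,6}->{2,3}; W {1,3,4}->{3,4}
Constraint 2 (Y < W) on D(Y)={1,2,3,5,6} D(W)={3,4}: Y {1,2,3,5,6}->{1,2,3}
Constraint 3 (Y != X) on D(Y)={1,2,3} D(X)={2,3}: no change
Constraint 4 (W < Y) on D(W)={3,4} D(Y)={1,2,3}: W {3,4}->{}; Y {1,2,3}->{}
So after all 4 constraints: D(Y) = {}

Answer: {}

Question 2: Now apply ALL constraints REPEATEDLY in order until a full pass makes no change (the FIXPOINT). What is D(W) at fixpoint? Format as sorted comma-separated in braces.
Answer: {}

Derivation:
pass 0 (initial): D(W)={1,3,4}
pass 1: W {1,3,4}->{}; X {2,3,4,6}->{2,3}; Y {1,2,3,5,6}->{}
pass 2: X {2,3}->{}
pass 3: no change
Fixpoint after 3 passes: D(W) = {}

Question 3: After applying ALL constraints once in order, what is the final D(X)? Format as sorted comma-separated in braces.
Answer: {2,3}

Derivation:
Constraint 1 (X < W) on D(X)={2,3,4,6} D(W)={1,3,4}: X {2,3,4,6}->{2,3}; W {1,3,4}->{3,4}
Constraint 2 (Y < W) on D(Y)={1,2,3,5,6} D(W)={3,4}: Y {1,2,3,5,6}->{1,2,3}
Constraint 3 (Y != X) on D(Y)={1,2,3} D(X)={2,3}: no change
Constraint 4 (W < Y) on D(W)={3,4} D(Y)={1,2,3}: W {3,4}->{}; Y {1,2,3}->{}
So after all 4 constraints: D(X) = {2,3}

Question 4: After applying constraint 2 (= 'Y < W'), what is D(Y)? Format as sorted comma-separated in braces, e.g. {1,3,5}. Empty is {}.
Answer: {1,2,3}

Derivation:
Constraint 1 (X < W) on D(X)={2,3,4,6} D(W)={1,3,4}: X {2,3,4,6}->{2,3}; W {1,3,4}->{3,4}
Constraint 2 (Y < W) on D(Y)={1,2,3,5,6} D(W)={3,4}: Y {1,2,3,5,6}->{1,2,3}
So after constraint 2: D(Y) = {1,2,3}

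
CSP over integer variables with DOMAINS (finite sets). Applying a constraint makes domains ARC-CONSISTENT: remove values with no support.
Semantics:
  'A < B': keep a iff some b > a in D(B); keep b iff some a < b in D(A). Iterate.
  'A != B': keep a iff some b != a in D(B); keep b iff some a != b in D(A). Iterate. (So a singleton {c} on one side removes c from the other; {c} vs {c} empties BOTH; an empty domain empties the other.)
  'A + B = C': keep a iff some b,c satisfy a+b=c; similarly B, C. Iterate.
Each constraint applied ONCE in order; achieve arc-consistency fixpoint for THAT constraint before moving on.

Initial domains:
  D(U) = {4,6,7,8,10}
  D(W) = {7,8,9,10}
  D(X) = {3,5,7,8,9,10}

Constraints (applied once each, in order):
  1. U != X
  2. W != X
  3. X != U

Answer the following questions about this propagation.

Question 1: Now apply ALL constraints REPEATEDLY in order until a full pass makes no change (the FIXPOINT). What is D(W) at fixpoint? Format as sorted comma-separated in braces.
Answer: {7,8,9,10}

Derivation:
pass 0 (initial): D(W)={7,8,9,10}
pass 1: no change
Fixpoint after 1 passes: D(W) = {7,8,9,10}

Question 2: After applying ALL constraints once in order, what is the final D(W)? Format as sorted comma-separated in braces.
Answer: {7,8,9,10}

Derivation:
Constraint 1 (U != X) on D(U)={4,6,7,8,10} D(X)={3,5,7,8,9,10}: no change
Constraint 2 (W != X) on D(W)={7,8,9,10} D(X)={3,5,7,8,9,10}: no change
Constraint 3 (X != U) on D(X)={3,5,7,8,9,10} D(U)={4,6,7,8,10}: no change
So after all 3 constraints: D(W) = {7,8,9,10}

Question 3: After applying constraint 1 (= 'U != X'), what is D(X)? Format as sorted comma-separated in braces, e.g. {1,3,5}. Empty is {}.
Constraint 1 (U != X) on D(U)={4,6,7,8,10} D(X)={3,5,7,8,9,10}: no change
So after constraint 1: D(X) = {3,5,7,8,9,10}

Answer: {3,5,7,8,9,10}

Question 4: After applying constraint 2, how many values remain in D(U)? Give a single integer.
Constraint 1 (U != X) on D(U)={4,6,7,8,10} D(X)={3,5,7,8,9,10}: no change
Constraint 2 (W != X) on D(W)={7,8,9,10} D(X)={3,5,7,8,9,10}: no change
So after constraint 2: D(U)={4,6,7,8,10}, size = 5

Answer: 5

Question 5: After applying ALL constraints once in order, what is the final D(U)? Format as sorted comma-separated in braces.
Constraint 1 (U != X) on D(U)={4,6,7,8,10} D(X)={3,5,7,8,9,10}: no change
Constraint 2 (W != X) on D(W)={7,8,9,10} D(X)={3,5,7,8,9,10}: no change
Constraint 3 (X != U) on D(X)={3,5,7,8,9,10} D(U)={4,6,7,8,10}: no change
So after all 3 constraints: D(U) = {4,6,7,8,10}

Answer: {4,6,7,8,10}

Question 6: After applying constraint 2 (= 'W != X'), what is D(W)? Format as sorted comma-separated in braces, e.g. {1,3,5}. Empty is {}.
Constraint 1 (U != X) on D(U)={4,6,7,8,10} D(X)={3,5,7,8,9,10}: no change
Constraint 2 (W != X) on D(W)={7,8,9,10} D(X)={3,5,7,8,9,10}: no change
So after constraint 2: D(W) = {7,8,9,10}

Answer: {7,8,9,10}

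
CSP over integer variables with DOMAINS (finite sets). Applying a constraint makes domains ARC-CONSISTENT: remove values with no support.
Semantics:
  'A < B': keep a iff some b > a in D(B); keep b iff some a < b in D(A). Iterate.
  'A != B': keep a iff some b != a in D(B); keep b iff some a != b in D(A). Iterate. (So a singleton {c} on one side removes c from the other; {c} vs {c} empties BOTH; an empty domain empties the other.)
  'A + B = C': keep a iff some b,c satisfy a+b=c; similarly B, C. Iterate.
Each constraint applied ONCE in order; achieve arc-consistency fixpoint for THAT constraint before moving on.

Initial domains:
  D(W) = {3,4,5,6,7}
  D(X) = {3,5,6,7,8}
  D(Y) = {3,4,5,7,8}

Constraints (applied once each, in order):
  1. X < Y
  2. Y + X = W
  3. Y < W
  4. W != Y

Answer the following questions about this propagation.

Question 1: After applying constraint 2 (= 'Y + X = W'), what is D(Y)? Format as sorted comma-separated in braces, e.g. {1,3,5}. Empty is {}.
Answer: {4}

Derivation:
Constraint 1 (X < Y) on D(X)={3,5,6,7,8} D(Y)={3,4,5,7,8}: X {3,5,6,7,8}->{3,5,6,7}; Y {3,4,5,7,8}->{4,5,7,8}
Constraint 2 (Y + X = W) on D(Y)={4,5,7,8} D(X)={3,5,6,7} D(W)={3,4,5,6,7}: Y {4,5,7,8}->{4}; X {3,5,6,7}->{3}; W {3,4,5,6,7}->{7}
So after constraint 2: D(Y) = {4}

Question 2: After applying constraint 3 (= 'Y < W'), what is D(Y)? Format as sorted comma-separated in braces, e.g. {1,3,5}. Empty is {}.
Answer: {4}

Derivation:
Constraint 1 (X < Y) on D(X)={3,5,6,7,8} D(Y)={3,4,5,7,8}: X {3,5,6,7,8}->{3,5,6,7}; Y {3,4,5,7,8}->{4,5,7,8}
Constraint 2 (Y + X = W) on D(Y)={4,5,7,8} D(X)={3,5,6,7} D(W)={3,4,5,6,7}: Y {4,5,7,8}->{4}; X {3,5,6,7}->{3}; W {3,4,5,6,7}->{7}
Constraint 3 (Y < W) on D(Y)={4} D(W)={7}: no change
So after constraint 3: D(Y) = {4}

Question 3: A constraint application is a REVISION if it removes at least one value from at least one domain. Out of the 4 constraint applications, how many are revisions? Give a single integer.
Constraint 1 (X < Y) on D(X)={3,5,6,7,8} D(Y)={3,4,5,7,8}: X {3,5,6,7,8}->{3,5,6,7}; Y {3,4,5,7,8}->{4,5,7,8} => REVISION
Constraint 2 (Y + X = W) on D(Y)={4,5,7,8} D(X)={3,5,6,7} D(W)={3,4,5,6,7}: Y {4,5,7,8}->{4}; X {3,5,6,7}->{3}; W {3,4,5,6,7}->{7} => REVISION
Constraint 3 (Y < W) on D(Y)={4} D(W)={7}: no change => not a revision
Constraint 4 (W != Y) on D(W)={7} D(Y)={4}: no change => not a revision
Total revisions = 2

Answer: 2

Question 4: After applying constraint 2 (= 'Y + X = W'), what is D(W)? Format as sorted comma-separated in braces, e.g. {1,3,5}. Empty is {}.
Answer: {7}

Derivation:
Constraint 1 (X < Y) on D(X)={3,5,6,7,8} D(Y)={3,4,5,7,8}: X {3,5,6,7,8}->{3,5,6,7}; Y {3,4,5,7,8}->{4,5,7,8}
Constraint 2 (Y + X = W) on D(Y)={4,5,7,8} D(X)={3,5,6,7} D(W)={3,4,5,6,7}: Y {4,5,7,8}->{4}; X {3,5,6,7}->{3}; W {3,4,5,6,7}->{7}
So after constraint 2: D(W) = {7}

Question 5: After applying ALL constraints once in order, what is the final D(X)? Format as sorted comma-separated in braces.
Constraint 1 (X < Y) on D(X)={3,5,6,7,8} D(Y)={3,4,5,7,8}: X {3,5,6,7,8}->{3,5,6,7}; Y {3,4,5,7,8}->{4,5,7,8}
Constraint 2 (Y + X = W) on D(Y)={4,5,7,8} D(X)={3,5,6,7} D(W)={3,4,5,6,7}: Y {4,5,7,8}->{4}; X {3,5,6,7}->{3}; W {3,4,5,6,7}->{7}
Constraint 3 (Y < W) on D(Y)={4} D(W)={7}: no change
Constraint 4 (W != Y) on D(W)={7} D(Y)={4}: no change
So after all 4 constraints: D(X) = {3}

Answer: {3}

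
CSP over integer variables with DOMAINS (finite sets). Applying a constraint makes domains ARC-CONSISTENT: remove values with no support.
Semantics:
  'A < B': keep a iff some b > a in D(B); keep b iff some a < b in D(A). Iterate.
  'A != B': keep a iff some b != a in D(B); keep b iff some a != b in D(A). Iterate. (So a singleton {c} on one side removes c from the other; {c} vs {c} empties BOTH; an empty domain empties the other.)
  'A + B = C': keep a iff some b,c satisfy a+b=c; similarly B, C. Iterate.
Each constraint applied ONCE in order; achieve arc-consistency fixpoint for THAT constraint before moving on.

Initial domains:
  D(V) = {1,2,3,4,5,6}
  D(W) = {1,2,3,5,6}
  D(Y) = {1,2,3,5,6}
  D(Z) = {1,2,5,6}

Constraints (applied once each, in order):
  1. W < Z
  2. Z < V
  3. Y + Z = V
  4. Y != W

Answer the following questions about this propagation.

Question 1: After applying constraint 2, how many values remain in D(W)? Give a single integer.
Constraint 1 (W < Z) on D(W)={1,2,3,5,6} D(Z)={1,2,5,6}: W {1,2,3,5,6}->{1,2,3,5}; Z {1,2,5,6}->{2,5,6}
Constraint 2 (Z < V) on D(Z)={2,5,6} D(V)={1,2,3,4,5,6}: Z {2,5,6}->{2,5}; V {1,2,3,4,5,6}->{3,4,5,6}
So after constraint 2: D(W)={1,2,3,5}, size = 4

Answer: 4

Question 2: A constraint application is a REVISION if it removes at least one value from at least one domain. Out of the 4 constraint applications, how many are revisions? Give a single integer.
Answer: 3

Derivation:
Constraint 1 (W < Z) on D(W)={1,2,3,5,6} D(Z)={1,2,5,6}: W {1,2,3,5,6}->{1,2,3,5}; Z {1,2,5,6}->{2,5,6} => REVISION
Constraint 2 (Z < V) on D(Z)={2,5,6} D(V)={1,2,3,4,5,6}: Z {2,5,6}->{2,5}; V {1,2,3,4,5,6}->{3,4,5,6} => REVISION
Constraint 3 (Y + Z = V) on D(Y)={1,2,3,5,6} D(Z)={2,5} D(V)={3,4,5,6}: Y {1,2,3,5,6}->{1,2,3} => REVISION
Constraint 4 (Y != W) on D(Y)={1,2,3} D(W)={1,2,3,5}: no change => not a revision
Total revisions = 3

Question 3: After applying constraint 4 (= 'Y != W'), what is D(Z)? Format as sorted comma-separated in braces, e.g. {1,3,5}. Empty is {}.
Constraint 1 (W < Z) on D(W)={1,2,3,5,6} D(Z)={1,2,5,6}: W {1,2,3,5,6}->{1,2,3,5}; Z {1,2,5,6}->{2,5,6}
Constraint 2 (Z < V) on D(Z)={2,5,6} D(V)={1,2,3,4,5,6}: Z {2,5,6}->{2,5}; V {1,2,3,4,5,6}->{3,4,5,6}
Constraint 3 (Y + Z = V) on D(Y)={1,2,3,5,6} D(Z)={2,5} D(V)={3,4,5,6}: Y {1,2,3,5,6}->{1,2,3}
Constraint 4 (Y != W) on D(Y)={1,2,3} D(W)={1,2,3,5}: no change
So after constraint 4: D(Z) = {2,5}

Answer: {2,5}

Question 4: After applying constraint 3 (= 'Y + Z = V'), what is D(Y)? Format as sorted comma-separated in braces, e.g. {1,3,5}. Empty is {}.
Answer: {1,2,3}

Derivation:
Constraint 1 (W < Z) on D(W)={1,2,3,5,6} D(Z)={1,2,5,6}: W {1,2,3,5,6}->{1,2,3,5}; Z {1,2,5,6}->{2,5,6}
Constraint 2 (Z < V) on D(Z)={2,5,6} D(V)={1,2,3,4,5,6}: Z {2,5,6}->{2,5}; V {1,2,3,4,5,6}->{3,4,5,6}
Constraint 3 (Y + Z = V) on D(Y)={1,2,3,5,6} D(Z)={2,5} D(V)={3,4,5,6}: Y {1,2,3,5,6}->{1,2,3}
So after constraint 3: D(Y) = {1,2,3}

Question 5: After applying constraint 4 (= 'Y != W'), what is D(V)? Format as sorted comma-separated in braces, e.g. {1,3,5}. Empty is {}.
Constraint 1 (W < Z) on D(W)={1,2,3,5,6} D(Z)={1,2,5,6}: W {1,2,3,5,6}->{1,2,3,5}; Z {1,2,5,6}->{2,5,6}
Constraint 2 (Z < V) on D(Z)={2,5,6} D(V)={1,2,3,4,5,6}: Z {2,5,6}->{2,5}; V {1,2,3,4,5,6}->{3,4,5,6}
Constraint 3 (Y + Z = V) on D(Y)={1,2,3,5,6} D(Z)={2,5} D(V)={3,4,5,6}: Y {1,2,3,5,6}->{1,2,3}
Constraint 4 (Y != W) on D(Y)={1,2,3} D(W)={1,2,3,5}: no change
So after constraint 4: D(V) = {3,4,5,6}

Answer: {3,4,5,6}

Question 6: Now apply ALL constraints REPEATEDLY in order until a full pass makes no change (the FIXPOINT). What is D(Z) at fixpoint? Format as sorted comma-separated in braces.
pass 0 (initial): D(Z)={1,2,5,6}
pass 1: V {1,2,3,4,5,6}->{3,4,5,6}; W {1,2,3,5,6}->{1,2,3,5}; Y {1,2,3,5,6}->{1,2,3}; Z {1,2,5,6}->{2,5}
pass 2: W {1,2,3,5}->{1,2,3}
pass 3: no change
Fixpoint after 3 passes: D(Z) = {2,5}

Answer: {2,5}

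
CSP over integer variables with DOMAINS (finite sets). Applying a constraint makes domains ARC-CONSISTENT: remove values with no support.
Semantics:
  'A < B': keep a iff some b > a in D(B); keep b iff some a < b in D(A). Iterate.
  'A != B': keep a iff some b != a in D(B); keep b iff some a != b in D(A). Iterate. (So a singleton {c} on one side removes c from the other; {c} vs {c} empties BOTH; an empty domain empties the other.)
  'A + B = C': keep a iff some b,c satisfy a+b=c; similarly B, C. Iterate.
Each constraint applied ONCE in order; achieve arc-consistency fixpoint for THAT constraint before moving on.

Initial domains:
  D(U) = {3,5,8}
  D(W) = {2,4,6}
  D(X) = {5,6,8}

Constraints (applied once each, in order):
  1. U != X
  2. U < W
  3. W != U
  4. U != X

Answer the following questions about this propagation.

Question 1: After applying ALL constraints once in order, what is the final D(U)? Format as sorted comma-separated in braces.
Constraint 1 (U != X) on D(U)={3,5,8} D(X)={5,6,8}: no change
Constraint 2 (U < W) on D(U)={3,5,8} D(W)={2,4,6}: U {3,5,8}->{3,5}; W {2,4,6}->{4,6}
Constraint 3 (W != U) on D(W)={4,6} D(U)={3,5}: no change
Constraint 4 (U != X) on D(U)={3,5} D(X)={5,6,8}: no change
So after all 4 constraints: D(U) = {3,5}

Answer: {3,5}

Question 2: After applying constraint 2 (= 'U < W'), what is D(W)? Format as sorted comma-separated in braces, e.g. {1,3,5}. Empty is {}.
Answer: {4,6}

Derivation:
Constraint 1 (U != X) on D(U)={3,5,8} D(X)={5,6,8}: no change
Constraint 2 (U < W) on D(U)={3,5,8} D(W)={2,4,6}: U {3,5,8}->{3,5}; W {2,4,6}->{4,6}
So after constraint 2: D(W) = {4,6}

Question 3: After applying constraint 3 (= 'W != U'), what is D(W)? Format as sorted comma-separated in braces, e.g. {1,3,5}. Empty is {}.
Constraint 1 (U != X) on D(U)={3,5,8} D(X)={5,6,8}: no change
Constraint 2 (U < W) on D(U)={3,5,8} D(W)={2,4,6}: U {3,5,8}->{3,5}; W {2,4,6}->{4,6}
Constraint 3 (W != U) on D(W)={4,6} D(U)={3,5}: no change
So after constraint 3: D(W) = {4,6}

Answer: {4,6}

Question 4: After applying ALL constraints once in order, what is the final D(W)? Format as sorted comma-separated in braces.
Constraint 1 (U != X) on D(U)={3,5,8} D(X)={5,6,8}: no change
Constraint 2 (U < W) on D(U)={3,5,8} D(W)={2,4,6}: U {3,5,8}->{3,5}; W {2,4,6}->{4,6}
Constraint 3 (W != U) on D(W)={4,6} D(U)={3,5}: no change
Constraint 4 (U != X) on D(U)={3,5} D(X)={5,6,8}: no change
So after all 4 constraints: D(W) = {4,6}

Answer: {4,6}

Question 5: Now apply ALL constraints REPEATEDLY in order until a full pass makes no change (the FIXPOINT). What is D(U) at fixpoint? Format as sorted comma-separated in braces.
pass 0 (initial): D(U)={3,5,8}
pass 1: U {3,5,8}->{3,5}; W {2,4,6}->{4,6}
pass 2: no change
Fixpoint after 2 passes: D(U) = {3,5}

Answer: {3,5}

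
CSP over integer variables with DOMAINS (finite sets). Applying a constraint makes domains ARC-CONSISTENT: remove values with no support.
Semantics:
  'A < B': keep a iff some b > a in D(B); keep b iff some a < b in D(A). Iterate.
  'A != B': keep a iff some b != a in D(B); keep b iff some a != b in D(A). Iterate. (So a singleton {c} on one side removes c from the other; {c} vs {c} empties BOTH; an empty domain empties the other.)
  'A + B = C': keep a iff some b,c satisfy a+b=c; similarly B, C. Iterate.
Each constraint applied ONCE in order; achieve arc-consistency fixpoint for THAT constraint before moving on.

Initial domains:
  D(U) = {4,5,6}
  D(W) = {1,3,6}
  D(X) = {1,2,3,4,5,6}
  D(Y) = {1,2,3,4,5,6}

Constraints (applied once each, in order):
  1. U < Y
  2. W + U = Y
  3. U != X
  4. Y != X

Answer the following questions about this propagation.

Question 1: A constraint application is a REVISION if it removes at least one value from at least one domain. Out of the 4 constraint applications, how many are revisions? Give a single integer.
Constraint 1 (U < Y) on D(U)={4,5,6} D(Y)={1,2,3,4,5,6}: U {4,5,6}->{4,5}; Y {1,2,3,4,5,6}->{5,6} => REVISION
Constraint 2 (W + U = Y) on D(W)={1,3,6} D(U)={4,5} D(Y)={5,6}: W {1,3,6}->{1} => REVISION
Constraint 3 (U != X) on D(U)={4,5} D(X)={1,2,3,4,5,6}: no change => not a revision
Constraint 4 (Y != X) on D(Y)={5,6} D(X)={1,2,3,4,5,6}: no change => not a revision
Total revisions = 2

Answer: 2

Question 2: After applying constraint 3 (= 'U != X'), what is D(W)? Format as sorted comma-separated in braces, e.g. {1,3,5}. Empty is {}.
Constraint 1 (U < Y) on D(U)={4,5,6} D(Y)={1,2,3,4,5,6}: U {4,5,6}->{4,5}; Y {1,2,3,4,5,6}->{5,6}
Constraint 2 (W + U = Y) on D(W)={1,3,6} D(U)={4,5} D(Y)={5,6}: W {1,3,6}->{1}
Constraint 3 (U != X) on D(U)={4,5} D(X)={1,2,3,4,5,6}: no change
So after constraint 3: D(W) = {1}

Answer: {1}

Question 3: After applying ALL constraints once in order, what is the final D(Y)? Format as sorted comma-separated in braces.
Answer: {5,6}

Derivation:
Constraint 1 (U < Y) on D(U)={4,5,6} D(Y)={1,2,3,4,5,6}: U {4,5,6}->{4,5}; Y {1,2,3,4,5,6}->{5,6}
Constraint 2 (W + U = Y) on D(W)={1,3,6} D(U)={4,5} D(Y)={5,6}: W {1,3,6}->{1}
Constraint 3 (U != X) on D(U)={4,5} D(X)={1,2,3,4,5,6}: no change
Constraint 4 (Y != X) on D(Y)={5,6} D(X)={1,2,3,4,5,6}: no change
So after all 4 constraints: D(Y) = {5,6}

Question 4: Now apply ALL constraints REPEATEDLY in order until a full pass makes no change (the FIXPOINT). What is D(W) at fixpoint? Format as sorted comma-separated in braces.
pass 0 (initial): D(W)={1,3,6}
pass 1: U {4,5,6}->{4,5}; W {1,3,6}->{1}; Y {1,2,3,4,5,6}->{5,6}
pass 2: no change
Fixpoint after 2 passes: D(W) = {1}

Answer: {1}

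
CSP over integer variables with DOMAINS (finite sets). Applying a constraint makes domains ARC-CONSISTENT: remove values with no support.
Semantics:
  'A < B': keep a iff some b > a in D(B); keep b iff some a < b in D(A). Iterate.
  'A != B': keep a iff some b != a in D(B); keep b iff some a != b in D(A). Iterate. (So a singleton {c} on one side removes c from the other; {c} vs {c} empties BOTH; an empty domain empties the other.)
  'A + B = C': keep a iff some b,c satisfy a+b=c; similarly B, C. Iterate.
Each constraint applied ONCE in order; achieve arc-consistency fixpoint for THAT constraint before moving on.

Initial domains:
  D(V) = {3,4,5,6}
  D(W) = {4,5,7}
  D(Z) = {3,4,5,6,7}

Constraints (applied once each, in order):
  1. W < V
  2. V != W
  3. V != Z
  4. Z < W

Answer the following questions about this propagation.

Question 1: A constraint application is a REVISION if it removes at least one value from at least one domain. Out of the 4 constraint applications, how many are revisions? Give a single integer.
Constraint 1 (W < V) on D(W)={4,5,7} D(V)={3,4,5,6}: W {4,5,7}->{4,5}; V {3,4,5,6}->{5,6} => REVISION
Constraint 2 (V != W) on D(V)={5,6} D(W)={4,5}: no change => not a revision
Constraint 3 (V != Z) on D(V)={5,6} D(Z)={3,4,5,6,7}: no change => not a revision
Constraint 4 (Z < W) on D(Z)={3,4,5,6,7} D(W)={4,5}: Z {3,4,5,6,7}->{3,4} => REVISION
Total revisions = 2

Answer: 2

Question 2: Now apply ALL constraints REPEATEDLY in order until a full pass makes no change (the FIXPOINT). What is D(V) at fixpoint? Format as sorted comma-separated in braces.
pass 0 (initial): D(V)={3,4,5,6}
pass 1: V {3,4,5,6}->{5,6}; W {4,5,7}->{4,5}; Z {3,4,5,6,7}->{3,4}
pass 2: no change
Fixpoint after 2 passes: D(V) = {5,6}

Answer: {5,6}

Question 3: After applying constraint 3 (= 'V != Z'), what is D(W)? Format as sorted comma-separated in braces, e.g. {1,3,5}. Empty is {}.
Constraint 1 (W < V) on D(W)={4,5,7} D(V)={3,4,5,6}: W {4,5,7}->{4,5}; V {3,4,5,6}->{5,6}
Constraint 2 (V != W) on D(V)={5,6} D(W)={4,5}: no change
Constraint 3 (V != Z) on D(V)={5,6} D(Z)={3,4,5,6,7}: no change
So after constraint 3: D(W) = {4,5}

Answer: {4,5}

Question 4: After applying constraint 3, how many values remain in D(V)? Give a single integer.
Answer: 2

Derivation:
Constraint 1 (W < V) on D(W)={4,5,7} D(V)={3,4,5,6}: W {4,5,7}->{4,5}; V {3,4,5,6}->{5,6}
Constraint 2 (V != W) on D(V)={5,6} D(W)={4,5}: no change
Constraint 3 (V != Z) on D(V)={5,6} D(Z)={3,4,5,6,7}: no change
So after constraint 3: D(V)={5,6}, size = 2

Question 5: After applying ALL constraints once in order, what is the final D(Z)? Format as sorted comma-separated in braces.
Answer: {3,4}

Derivation:
Constraint 1 (W < V) on D(W)={4,5,7} D(V)={3,4,5,6}: W {4,5,7}->{4,5}; V {3,4,5,6}->{5,6}
Constraint 2 (V != W) on D(V)={5,6} D(W)={4,5}: no change
Constraint 3 (V != Z) on D(V)={5,6} D(Z)={3,4,5,6,7}: no change
Constraint 4 (Z < W) on D(Z)={3,4,5,6,7} D(W)={4,5}: Z {3,4,5,6,7}->{3,4}
So after all 4 constraints: D(Z) = {3,4}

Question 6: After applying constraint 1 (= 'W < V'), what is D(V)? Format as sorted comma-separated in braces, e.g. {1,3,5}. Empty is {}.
Answer: {5,6}

Derivation:
Constraint 1 (W < V) on D(W)={4,5,7} D(V)={3,4,5,6}: W {4,5,7}->{4,5}; V {3,4,5,6}->{5,6}
So after constraint 1: D(V) = {5,6}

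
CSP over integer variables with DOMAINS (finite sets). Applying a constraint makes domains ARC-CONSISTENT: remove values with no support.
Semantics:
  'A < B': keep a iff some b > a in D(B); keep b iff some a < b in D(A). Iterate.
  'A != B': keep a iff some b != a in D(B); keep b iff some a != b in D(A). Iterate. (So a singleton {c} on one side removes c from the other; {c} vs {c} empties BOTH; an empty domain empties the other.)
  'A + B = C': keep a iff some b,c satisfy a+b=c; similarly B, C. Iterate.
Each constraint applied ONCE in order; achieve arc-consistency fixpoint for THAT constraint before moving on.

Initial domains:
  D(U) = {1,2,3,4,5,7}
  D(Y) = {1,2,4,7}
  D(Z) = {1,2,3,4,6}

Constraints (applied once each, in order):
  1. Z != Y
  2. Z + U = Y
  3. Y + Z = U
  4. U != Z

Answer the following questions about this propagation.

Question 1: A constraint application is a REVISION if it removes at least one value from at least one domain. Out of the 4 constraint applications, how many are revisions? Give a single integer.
Constraint 1 (Z != Y) on D(Z)={1,2,3,4,6} D(Y)={1,2,4,7}: no change => not a revision
Constraint 2 (Z + U = Y) on D(Z)={1,2,3,4,6} D(U)={1,2,3,4,5,7} D(Y)={1,2,4,7}: U {1,2,3,4,5,7}->{1,2,3,4,5}; Y {1,2,4,7}->{2,4,7} => REVISION
Constraint 3 (Y + Z = U) on D(Y)={2,4,7} D(Z)={1,2,3,4,6} D(U)={1,2,3,4,5}: Y {2,4,7}->{2,4}; Z {1,2,3,4,6}->{1,2,3}; U {1,2,3,4,5}->{3,4,5} => REVISION
Constraint 4 (U != Z) on D(U)={3,4,5} D(Z)={1,2,3}: no change => not a revision
Total revisions = 2

Answer: 2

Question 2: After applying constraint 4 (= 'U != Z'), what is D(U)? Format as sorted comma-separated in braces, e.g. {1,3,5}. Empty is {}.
Constraint 1 (Z != Y) on D(Z)={1,2,3,4,6} D(Y)={1,2,4,7}: no change
Constraint 2 (Z + U = Y) on D(Z)={1,2,3,4,6} D(U)={1,2,3,4,5,7} D(Y)={1,2,4,7}: U {1,2,3,4,5,7}->{1,2,3,4,5}; Y {1,2,4,7}->{2,4,7}
Constraint 3 (Y + Z = U) on D(Y)={2,4,7} D(Z)={1,2,3,4,6} D(U)={1,2,3,4,5}: Y {2,4,7}->{2,4}; Z {1,2,3,4,6}->{1,2,3}; U {1,2,3,4,5}->{3,4,5}
Constraint 4 (U != Z) on D(U)={3,4,5} D(Z)={1,2,3}: no change
So after constraint 4: D(U) = {3,4,5}

Answer: {3,4,5}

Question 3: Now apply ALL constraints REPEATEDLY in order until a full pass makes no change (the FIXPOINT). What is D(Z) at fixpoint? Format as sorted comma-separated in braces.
Answer: {}

Derivation:
pass 0 (initial): D(Z)={1,2,3,4,6}
pass 1: U {1,2,3,4,5,7}->{3,4,5}; Y {1,2,4,7}->{2,4}; Z {1,2,3,4,6}->{1,2,3}
pass 2: U {3,4,5}->{}; Y {2,4}->{}; Z {1,2,3}->{}
pass 3: no change
Fixpoint after 3 passes: D(Z) = {}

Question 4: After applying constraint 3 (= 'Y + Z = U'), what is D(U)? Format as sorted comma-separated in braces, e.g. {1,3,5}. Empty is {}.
Constraint 1 (Z != Y) on D(Z)={1,2,3,4,6} D(Y)={1,2,4,7}: no change
Constraint 2 (Z + U = Y) on D(Z)={1,2,3,4,6} D(U)={1,2,3,4,5,7} D(Y)={1,2,4,7}: U {1,2,3,4,5,7}->{1,2,3,4,5}; Y {1,2,4,7}->{2,4,7}
Constraint 3 (Y + Z = U) on D(Y)={2,4,7} D(Z)={1,2,3,4,6} D(U)={1,2,3,4,5}: Y {2,4,7}->{2,4}; Z {1,2,3,4,6}->{1,2,3}; U {1,2,3,4,5}->{3,4,5}
So after constraint 3: D(U) = {3,4,5}

Answer: {3,4,5}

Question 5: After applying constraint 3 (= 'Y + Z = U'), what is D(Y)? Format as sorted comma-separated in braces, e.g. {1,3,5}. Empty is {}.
Answer: {2,4}

Derivation:
Constraint 1 (Z != Y) on D(Z)={1,2,3,4,6} D(Y)={1,2,4,7}: no change
Constraint 2 (Z + U = Y) on D(Z)={1,2,3,4,6} D(U)={1,2,3,4,5,7} D(Y)={1,2,4,7}: U {1,2,3,4,5,7}->{1,2,3,4,5}; Y {1,2,4,7}->{2,4,7}
Constraint 3 (Y + Z = U) on D(Y)={2,4,7} D(Z)={1,2,3,4,6} D(U)={1,2,3,4,5}: Y {2,4,7}->{2,4}; Z {1,2,3,4,6}->{1,2,3}; U {1,2,3,4,5}->{3,4,5}
So after constraint 3: D(Y) = {2,4}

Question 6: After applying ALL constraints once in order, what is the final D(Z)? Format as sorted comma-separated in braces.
Answer: {1,2,3}

Derivation:
Constraint 1 (Z != Y) on D(Z)={1,2,3,4,6} D(Y)={1,2,4,7}: no change
Constraint 2 (Z + U = Y) on D(Z)={1,2,3,4,6} D(U)={1,2,3,4,5,7} D(Y)={1,2,4,7}: U {1,2,3,4,5,7}->{1,2,3,4,5}; Y {1,2,4,7}->{2,4,7}
Constraint 3 (Y + Z = U) on D(Y)={2,4,7} D(Z)={1,2,3,4,6} D(U)={1,2,3,4,5}: Y {2,4,7}->{2,4}; Z {1,2,3,4,6}->{1,2,3}; U {1,2,3,4,5}->{3,4,5}
Constraint 4 (U != Z) on D(U)={3,4,5} D(Z)={1,2,3}: no change
So after all 4 constraints: D(Z) = {1,2,3}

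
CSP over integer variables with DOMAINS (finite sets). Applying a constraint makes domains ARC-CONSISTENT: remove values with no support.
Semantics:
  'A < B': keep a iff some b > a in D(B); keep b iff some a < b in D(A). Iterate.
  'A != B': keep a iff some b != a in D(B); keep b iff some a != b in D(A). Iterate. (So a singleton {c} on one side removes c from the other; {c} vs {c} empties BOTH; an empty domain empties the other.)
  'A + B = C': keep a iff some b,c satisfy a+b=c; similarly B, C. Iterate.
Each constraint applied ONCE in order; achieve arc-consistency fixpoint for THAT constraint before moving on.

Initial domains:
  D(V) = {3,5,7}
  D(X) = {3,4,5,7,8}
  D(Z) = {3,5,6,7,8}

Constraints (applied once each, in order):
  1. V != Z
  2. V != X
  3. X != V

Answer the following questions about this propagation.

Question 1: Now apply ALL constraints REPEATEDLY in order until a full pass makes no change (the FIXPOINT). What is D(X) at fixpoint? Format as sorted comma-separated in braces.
Answer: {3,4,5,7,8}

Derivation:
pass 0 (initial): D(X)={3,4,5,7,8}
pass 1: no change
Fixpoint after 1 passes: D(X) = {3,4,5,7,8}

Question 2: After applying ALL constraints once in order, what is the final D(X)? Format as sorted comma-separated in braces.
Constraint 1 (V != Z) on D(V)={3,5,7} D(Z)={3,5,6,7,8}: no change
Constraint 2 (V != X) on D(V)={3,5,7} D(X)={3,4,5,7,8}: no change
Constraint 3 (X != V) on D(X)={3,4,5,7,8} D(V)={3,5,7}: no change
So after all 3 constraints: D(X) = {3,4,5,7,8}

Answer: {3,4,5,7,8}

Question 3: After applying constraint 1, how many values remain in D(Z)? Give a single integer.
Answer: 5

Derivation:
Constraint 1 (V != Z) on D(V)={3,5,7} D(Z)={3,5,6,7,8}: no change
So after constraint 1: D(Z)={3,5,6,7,8}, size = 5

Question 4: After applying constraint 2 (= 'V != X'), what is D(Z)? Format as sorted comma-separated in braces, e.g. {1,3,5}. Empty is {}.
Constraint 1 (V != Z) on D(V)={3,5,7} D(Z)={3,5,6,7,8}: no change
Constraint 2 (V != X) on D(V)={3,5,7} D(X)={3,4,5,7,8}: no change
So after constraint 2: D(Z) = {3,5,6,7,8}

Answer: {3,5,6,7,8}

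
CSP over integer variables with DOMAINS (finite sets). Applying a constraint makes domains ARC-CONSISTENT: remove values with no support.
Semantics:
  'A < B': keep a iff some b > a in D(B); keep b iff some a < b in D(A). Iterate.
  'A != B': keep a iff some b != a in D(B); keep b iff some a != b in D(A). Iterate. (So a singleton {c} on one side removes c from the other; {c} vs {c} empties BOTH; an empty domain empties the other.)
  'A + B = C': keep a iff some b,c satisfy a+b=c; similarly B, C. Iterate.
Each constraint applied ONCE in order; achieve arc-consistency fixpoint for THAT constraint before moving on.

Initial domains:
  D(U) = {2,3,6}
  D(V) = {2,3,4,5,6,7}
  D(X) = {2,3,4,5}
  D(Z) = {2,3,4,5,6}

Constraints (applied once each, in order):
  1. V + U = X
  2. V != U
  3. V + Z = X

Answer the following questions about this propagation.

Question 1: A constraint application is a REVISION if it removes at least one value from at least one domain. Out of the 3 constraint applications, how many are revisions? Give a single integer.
Answer: 2

Derivation:
Constraint 1 (V + U = X) on D(V)={2,3,4,5,6,7} D(U)={2,3,6} D(X)={2,3,4,5}: V {2,3,4,5,6,7}->{2,3}; U {2,3,6}->{2,3}; X {2,3,4,5}->{4,5} => REVISION
Constraint 2 (V != U) on D(V)={2,3} D(U)={2,3}: no change => not a revision
Constraint 3 (V + Z = X) on D(V)={2,3} D(Z)={2,3,4,5,6} D(X)={4,5}: Z {2,3,4,5,6}->{2,3} => REVISION
Total revisions = 2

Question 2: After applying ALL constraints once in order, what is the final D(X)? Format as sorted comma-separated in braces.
Constraint 1 (V + U = X) on D(V)={2,3,4,5,6,7} D(U)={2,3,6} D(X)={2,3,4,5}: V {2,3,4,5,6,7}->{2,3}; U {2,3,6}->{2,3}; X {2,3,4,5}->{4,5}
Constraint 2 (V != U) on D(V)={2,3} D(U)={2,3}: no change
Constraint 3 (V + Z = X) on D(V)={2,3} D(Z)={2,3,4,5,6} D(X)={4,5}: Z {2,3,4,5,6}->{2,3}
So after all 3 constraints: D(X) = {4,5}

Answer: {4,5}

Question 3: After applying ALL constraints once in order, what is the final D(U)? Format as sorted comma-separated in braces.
Constraint 1 (V + U = X) on D(V)={2,3,4,5,6,7} D(U)={2,3,6} D(X)={2,3,4,5}: V {2,3,4,5,6,7}->{2,3}; U {2,3,6}->{2,3}; X {2,3,4,5}->{4,5}
Constraint 2 (V != U) on D(V)={2,3} D(U)={2,3}: no change
Constraint 3 (V + Z = X) on D(V)={2,3} D(Z)={2,3,4,5,6} D(X)={4,5}: Z {2,3,4,5,6}->{2,3}
So after all 3 constraints: D(U) = {2,3}

Answer: {2,3}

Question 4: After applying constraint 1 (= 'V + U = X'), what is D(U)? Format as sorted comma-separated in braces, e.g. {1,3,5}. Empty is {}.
Constraint 1 (V + U = X) on D(V)={2,3,4,5,6,7} D(U)={2,3,6} D(X)={2,3,4,5}: V {2,3,4,5,6,7}->{2,3}; U {2,3,6}->{2,3}; X {2,3,4,5}->{4,5}
So after constraint 1: D(U) = {2,3}

Answer: {2,3}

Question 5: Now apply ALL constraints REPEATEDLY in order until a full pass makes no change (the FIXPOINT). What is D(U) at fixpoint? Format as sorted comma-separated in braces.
Answer: {2,3}

Derivation:
pass 0 (initial): D(U)={2,3,6}
pass 1: U {2,3,6}->{2,3}; V {2,3,4,5,6,7}->{2,3}; X {2,3,4,5}->{4,5}; Z {2,3,4,5,6}->{2,3}
pass 2: no change
Fixpoint after 2 passes: D(U) = {2,3}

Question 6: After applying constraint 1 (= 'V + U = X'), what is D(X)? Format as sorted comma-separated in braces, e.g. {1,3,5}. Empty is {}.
Constraint 1 (V + U = X) on D(V)={2,3,4,5,6,7} D(U)={2,3,6} D(X)={2,3,4,5}: V {2,3,4,5,6,7}->{2,3}; U {2,3,6}->{2,3}; X {2,3,4,5}->{4,5}
So after constraint 1: D(X) = {4,5}

Answer: {4,5}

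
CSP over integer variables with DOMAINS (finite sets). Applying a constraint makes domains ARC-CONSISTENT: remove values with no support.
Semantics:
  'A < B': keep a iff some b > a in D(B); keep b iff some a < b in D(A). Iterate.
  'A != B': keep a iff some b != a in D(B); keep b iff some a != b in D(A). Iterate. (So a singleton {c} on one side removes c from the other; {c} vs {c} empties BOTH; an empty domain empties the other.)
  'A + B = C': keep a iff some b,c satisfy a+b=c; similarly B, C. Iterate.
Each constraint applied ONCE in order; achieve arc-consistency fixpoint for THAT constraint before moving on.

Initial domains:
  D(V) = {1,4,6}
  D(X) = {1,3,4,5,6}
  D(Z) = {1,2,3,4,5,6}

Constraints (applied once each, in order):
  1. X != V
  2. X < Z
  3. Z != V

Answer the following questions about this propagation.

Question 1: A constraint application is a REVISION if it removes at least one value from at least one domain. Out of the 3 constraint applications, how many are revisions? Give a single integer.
Answer: 1

Derivation:
Constraint 1 (X != V) on D(X)={1,3,4,5,6} D(V)={1,4,6}: no change => not a revision
Constraint 2 (X < Z) on D(X)={1,3,4,5,6} D(Z)={1,2,3,4,5,6}: X {1,3,4,5,6}->{1,3,4,5}; Z {1,2,3,4,5,6}->{2,3,4,5,6} => REVISION
Constraint 3 (Z != V) on D(Z)={2,3,4,5,6} D(V)={1,4,6}: no change => not a revision
Total revisions = 1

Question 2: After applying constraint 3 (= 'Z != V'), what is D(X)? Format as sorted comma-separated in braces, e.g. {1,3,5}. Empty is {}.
Answer: {1,3,4,5}

Derivation:
Constraint 1 (X != V) on D(X)={1,3,4,5,6} D(V)={1,4,6}: no change
Constraint 2 (X < Z) on D(X)={1,3,4,5,6} D(Z)={1,2,3,4,5,6}: X {1,3,4,5,6}->{1,3,4,5}; Z {1,2,3,4,5,6}->{2,3,4,5,6}
Constraint 3 (Z != V) on D(Z)={2,3,4,5,6} D(V)={1,4,6}: no change
So after constraint 3: D(X) = {1,3,4,5}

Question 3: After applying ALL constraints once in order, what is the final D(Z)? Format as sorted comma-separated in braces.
Constraint 1 (X != V) on D(X)={1,3,4,5,6} D(V)={1,4,6}: no change
Constraint 2 (X < Z) on D(X)={1,3,4,5,6} D(Z)={1,2,3,4,5,6}: X {1,3,4,5,6}->{1,3,4,5}; Z {1,2,3,4,5,6}->{2,3,4,5,6}
Constraint 3 (Z != V) on D(Z)={2,3,4,5,6} D(V)={1,4,6}: no change
So after all 3 constraints: D(Z) = {2,3,4,5,6}

Answer: {2,3,4,5,6}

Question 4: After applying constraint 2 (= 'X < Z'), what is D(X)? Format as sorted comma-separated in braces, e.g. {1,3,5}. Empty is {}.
Constraint 1 (X != V) on D(X)={1,3,4,5,6} D(V)={1,4,6}: no change
Constraint 2 (X < Z) on D(X)={1,3,4,5,6} D(Z)={1,2,3,4,5,6}: X {1,3,4,5,6}->{1,3,4,5}; Z {1,2,3,4,5,6}->{2,3,4,5,6}
So after constraint 2: D(X) = {1,3,4,5}

Answer: {1,3,4,5}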